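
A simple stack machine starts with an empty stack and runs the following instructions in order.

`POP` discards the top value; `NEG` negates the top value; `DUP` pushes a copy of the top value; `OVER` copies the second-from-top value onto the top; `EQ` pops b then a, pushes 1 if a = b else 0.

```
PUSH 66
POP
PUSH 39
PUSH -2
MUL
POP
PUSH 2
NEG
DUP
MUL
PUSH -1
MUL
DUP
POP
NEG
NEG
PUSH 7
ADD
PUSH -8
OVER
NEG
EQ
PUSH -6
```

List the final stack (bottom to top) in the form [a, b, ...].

PUSH 66  [66]
POP      []
PUSH 39  [39]
PUSH -2  [39, -2]
MUL      [-78]
POP      []
PUSH 2   [2]
NEG      [-2]
DUP      [-2, -2]
MUL      [4]
PUSH -1  [4, -1]
MUL      [-4]
DUP      [-4, -4]
POP      [-4]
NEG      [4]
NEG      [-4]
PUSH 7   [-4, 7]
ADD      [3]
PUSH -8  [3, -8]
OVER     [3, -8, 3]
NEG      [3, -8, -3]
EQ       [3, 0]
PUSH -6  [3, 0, -6]

[3, 0, -6]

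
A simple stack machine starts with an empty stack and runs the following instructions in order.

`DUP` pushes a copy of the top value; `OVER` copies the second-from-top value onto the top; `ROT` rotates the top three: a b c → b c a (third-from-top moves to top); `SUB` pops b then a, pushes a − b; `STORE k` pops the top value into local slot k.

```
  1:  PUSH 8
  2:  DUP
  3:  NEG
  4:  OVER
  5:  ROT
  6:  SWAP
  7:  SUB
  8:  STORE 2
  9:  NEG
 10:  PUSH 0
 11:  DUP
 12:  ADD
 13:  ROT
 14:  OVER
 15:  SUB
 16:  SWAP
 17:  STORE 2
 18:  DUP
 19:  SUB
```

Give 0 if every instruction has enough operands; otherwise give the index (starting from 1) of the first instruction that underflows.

PUSH 8   8
DUP      8 8
NEG      8 -8
OVER     8 -8 8
ROT      -8 8 8
SWAP     -8 8 8
SUB      -8 0
STORE 2  -8
NEG      8
PUSH 0   8 0
DUP      8 0 0
ADD      8 0
ROT  — needs 3 operands, stack has 2 → underflow

13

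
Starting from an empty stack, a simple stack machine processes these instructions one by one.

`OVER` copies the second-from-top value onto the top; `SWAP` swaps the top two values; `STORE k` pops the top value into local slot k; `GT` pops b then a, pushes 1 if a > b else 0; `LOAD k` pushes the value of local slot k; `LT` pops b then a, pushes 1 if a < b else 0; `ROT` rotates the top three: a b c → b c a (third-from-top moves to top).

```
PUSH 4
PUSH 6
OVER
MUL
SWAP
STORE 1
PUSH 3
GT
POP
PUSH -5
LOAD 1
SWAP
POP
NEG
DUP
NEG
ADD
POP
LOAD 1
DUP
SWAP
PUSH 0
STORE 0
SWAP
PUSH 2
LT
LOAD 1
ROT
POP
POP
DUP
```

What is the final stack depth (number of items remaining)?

2

PUSH 4  → [4]
PUSH 6  → [4, 6]
OVER    → [4, 6, 4]
MUL     → [4, 24]
SWAP    → [24, 4]
STORE 1 → [24]
PUSH 3  → [24, 3]
GT      → [1]
POP     → []
PUSH -5 → [-5]
LOAD 1  → [-5, 4]
SWAP    → [4, -5]
POP     → [4]
NEG     → [-4]
DUP     → [-4, -4]
NEG     → [-4, 4]
ADD     → [0]
POP     → []
LOAD 1  → [4]
DUP     → [4, 4]
SWAP    → [4, 4]
PUSH 0  → [4, 4, 0]
STORE 0 → [4, 4]
SWAP    → [4, 4]
PUSH 2  → [4, 4, 2]
LT      → [4, 0]
LOAD 1  → [4, 0, 4]
ROT     → [0, 4, 4]
POP     → [0, 4]
POP     → [0]
DUP     → [0, 0]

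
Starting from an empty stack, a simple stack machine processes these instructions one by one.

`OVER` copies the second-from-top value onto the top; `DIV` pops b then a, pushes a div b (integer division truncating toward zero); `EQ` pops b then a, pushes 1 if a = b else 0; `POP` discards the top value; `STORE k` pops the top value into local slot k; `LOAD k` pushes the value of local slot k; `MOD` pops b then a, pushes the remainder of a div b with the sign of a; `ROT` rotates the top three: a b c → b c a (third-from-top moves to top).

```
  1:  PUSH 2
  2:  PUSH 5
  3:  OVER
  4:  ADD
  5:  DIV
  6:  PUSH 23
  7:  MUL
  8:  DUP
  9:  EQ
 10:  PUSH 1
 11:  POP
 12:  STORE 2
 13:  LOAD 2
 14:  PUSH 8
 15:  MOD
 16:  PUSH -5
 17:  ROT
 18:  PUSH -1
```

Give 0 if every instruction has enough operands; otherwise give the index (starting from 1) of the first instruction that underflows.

PUSH 2  -> [2]
PUSH 5  -> [2, 5]
OVER    -> [2, 5, 2]
ADD     -> [2, 7]
DIV     -> [0]
PUSH 23 -> [0, 23]
MUL     -> [0]
DUP     -> [0, 0]
EQ      -> [1]
PUSH 1  -> [1, 1]
POP     -> [1]
STORE 2 -> []
LOAD 2  -> [1]
PUSH 8  -> [1, 8]
MOD     -> [1]
PUSH -5 -> [1, -5]
ROT  — needs 3 operands, stack has 2 → underflow

17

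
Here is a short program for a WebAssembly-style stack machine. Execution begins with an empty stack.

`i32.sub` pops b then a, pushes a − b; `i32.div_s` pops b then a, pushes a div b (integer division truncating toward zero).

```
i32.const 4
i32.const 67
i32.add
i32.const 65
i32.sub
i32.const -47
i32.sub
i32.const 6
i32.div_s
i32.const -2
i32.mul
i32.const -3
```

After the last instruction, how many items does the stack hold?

i32.const 4   → 4
i32.const 67  → 4 67
i32.add       → 71
i32.const 65  → 71 65
i32.sub       → 6
i32.const -47 → 6 -47
i32.sub       → 53
i32.const 6   → 53 6
i32.div_s     → 8
i32.const -2  → 8 -2
i32.mul       → -16
i32.const -3  → -16 -3

2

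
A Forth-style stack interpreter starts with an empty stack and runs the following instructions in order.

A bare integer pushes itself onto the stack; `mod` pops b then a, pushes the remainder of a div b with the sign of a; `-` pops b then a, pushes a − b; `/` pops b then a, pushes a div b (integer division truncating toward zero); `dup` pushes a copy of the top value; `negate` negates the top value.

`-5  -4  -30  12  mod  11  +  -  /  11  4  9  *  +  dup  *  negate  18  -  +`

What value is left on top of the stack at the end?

-5     : -5
-4     : -5 -4
-30    : -5 -4 -30
12     : -5 -4 -30 12
mod    : -5 -4 -6
11     : -5 -4 -6 11
+      : -5 -4 5
-      : -5 -9
/      : 0
11     : 0 11
4      : 0 11 4
9      : 0 11 4 9
*      : 0 11 36
+      : 0 47
dup    : 0 47 47
*      : 0 2209
negate : 0 -2209
18     : 0 -2209 18
-      : 0 -2227
+      : -2227

-2227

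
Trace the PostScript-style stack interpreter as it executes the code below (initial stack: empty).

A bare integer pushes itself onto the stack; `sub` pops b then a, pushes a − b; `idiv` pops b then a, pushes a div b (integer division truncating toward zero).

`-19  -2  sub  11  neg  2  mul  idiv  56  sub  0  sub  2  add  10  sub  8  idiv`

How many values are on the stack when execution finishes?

1

-19  → [-19]
-2   → [-19, -2]
sub  → [-17]
11   → [-17, 11]
neg  → [-17, -11]
2    → [-17, -11, 2]
mul  → [-17, -22]
idiv → [0]
56   → [0, 56]
sub  → [-56]
0    → [-56, 0]
sub  → [-56]
2    → [-56, 2]
add  → [-54]
10   → [-54, 10]
sub  → [-64]
8    → [-64, 8]
idiv → [-8]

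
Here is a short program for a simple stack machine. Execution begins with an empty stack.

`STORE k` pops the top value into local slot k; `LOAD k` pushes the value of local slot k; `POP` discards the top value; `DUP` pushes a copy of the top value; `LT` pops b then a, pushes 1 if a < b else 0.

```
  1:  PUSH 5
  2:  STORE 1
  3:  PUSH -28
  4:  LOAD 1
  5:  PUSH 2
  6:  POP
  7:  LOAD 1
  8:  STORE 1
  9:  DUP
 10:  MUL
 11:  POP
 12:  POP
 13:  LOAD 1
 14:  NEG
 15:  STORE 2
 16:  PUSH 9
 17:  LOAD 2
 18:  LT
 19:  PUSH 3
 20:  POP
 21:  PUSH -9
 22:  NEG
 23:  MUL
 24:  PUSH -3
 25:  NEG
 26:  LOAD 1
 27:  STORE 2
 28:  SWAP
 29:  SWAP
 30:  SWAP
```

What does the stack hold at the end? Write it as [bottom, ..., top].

PUSH 5    5
STORE 1   (empty)
PUSH -28  -28
LOAD 1    -28 5
PUSH 2    -28 5 2
POP       -28 5
LOAD 1    -28 5 5
STORE 1   -28 5
DUP       -28 5 5
MUL       -28 25
POP       -28
POP       (empty)
LOAD 1    5
NEG       -5
STORE 2   (empty)
PUSH 9    9
LOAD 2    9 -5
LT        0
PUSH 3    0 3
POP       0
PUSH -9   0 -9
NEG       0 9
MUL       0
PUSH -3   0 -3
NEG       0 3
LOAD 1    0 3 5
STORE 2   0 3
SWAP      3 0
SWAP      0 3
SWAP      3 0

[3, 0]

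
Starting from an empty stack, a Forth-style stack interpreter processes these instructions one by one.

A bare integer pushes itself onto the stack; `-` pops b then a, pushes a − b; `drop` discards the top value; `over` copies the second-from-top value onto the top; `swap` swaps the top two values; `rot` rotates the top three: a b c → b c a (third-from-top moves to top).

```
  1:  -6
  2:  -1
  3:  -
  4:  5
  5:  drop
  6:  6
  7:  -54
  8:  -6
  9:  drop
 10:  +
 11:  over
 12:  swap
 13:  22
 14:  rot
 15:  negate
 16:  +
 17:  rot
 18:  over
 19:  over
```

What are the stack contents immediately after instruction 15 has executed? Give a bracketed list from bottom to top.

[-5, -48, 22, 5]

-6     : -6
-1     : -6 -1
-      : -5
5      : -5 5
drop   : -5
6      : -5 6
-54    : -5 6 -54
-6     : -5 6 -54 -6
drop   : -5 6 -54
+      : -5 -48
over   : -5 -48 -5
swap   : -5 -5 -48
22     : -5 -5 -48 22
rot    : -5 -48 22 -5
negate : -5 -48 22 5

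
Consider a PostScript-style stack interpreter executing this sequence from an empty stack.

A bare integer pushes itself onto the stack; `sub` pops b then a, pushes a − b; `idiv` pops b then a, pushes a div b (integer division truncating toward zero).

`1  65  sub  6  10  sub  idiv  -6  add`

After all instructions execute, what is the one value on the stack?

1    -> 1
65   -> 1 65
sub  -> -64
6    -> -64 6
10   -> -64 6 10
sub  -> -64 -4
idiv -> 16
-6   -> 16 -6
add  -> 10

10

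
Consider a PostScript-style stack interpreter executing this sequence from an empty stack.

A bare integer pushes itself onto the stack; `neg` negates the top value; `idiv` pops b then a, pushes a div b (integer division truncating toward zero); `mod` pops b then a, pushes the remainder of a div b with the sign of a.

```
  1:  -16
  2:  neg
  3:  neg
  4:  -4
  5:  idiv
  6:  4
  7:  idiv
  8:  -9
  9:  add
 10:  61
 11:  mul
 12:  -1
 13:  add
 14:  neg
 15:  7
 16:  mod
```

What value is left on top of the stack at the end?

6

-16  → [-16]
neg  → [16]
neg  → [-16]
-4   → [-16, -4]
idiv → [4]
4    → [4, 4]
idiv → [1]
-9   → [1, -9]
add  → [-8]
61   → [-8, 61]
mul  → [-488]
-1   → [-488, -1]
add  → [-489]
neg  → [489]
7    → [489, 7]
mod  → [6]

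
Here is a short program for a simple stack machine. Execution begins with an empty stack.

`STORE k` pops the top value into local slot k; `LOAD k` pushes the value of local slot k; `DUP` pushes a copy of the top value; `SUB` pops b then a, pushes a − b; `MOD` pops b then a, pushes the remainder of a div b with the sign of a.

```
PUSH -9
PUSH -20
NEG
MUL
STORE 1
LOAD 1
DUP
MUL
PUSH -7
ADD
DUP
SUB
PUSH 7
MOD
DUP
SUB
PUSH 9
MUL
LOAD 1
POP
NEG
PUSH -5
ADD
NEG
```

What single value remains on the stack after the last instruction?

PUSH -9  → [-9]
PUSH -20 → [-9, -20]
NEG      → [-9, 20]
MUL      → [-180]
STORE 1  → []
LOAD 1   → [-180]
DUP      → [-180, -180]
MUL      → [32400]
PUSH -7  → [32400, -7]
ADD      → [32393]
DUP      → [32393, 32393]
SUB      → [0]
PUSH 7   → [0, 7]
MOD      → [0]
DUP      → [0, 0]
SUB      → [0]
PUSH 9   → [0, 9]
MUL      → [0]
LOAD 1   → [0, -180]
POP      → [0]
NEG      → [0]
PUSH -5  → [0, -5]
ADD      → [-5]
NEG      → [5]

5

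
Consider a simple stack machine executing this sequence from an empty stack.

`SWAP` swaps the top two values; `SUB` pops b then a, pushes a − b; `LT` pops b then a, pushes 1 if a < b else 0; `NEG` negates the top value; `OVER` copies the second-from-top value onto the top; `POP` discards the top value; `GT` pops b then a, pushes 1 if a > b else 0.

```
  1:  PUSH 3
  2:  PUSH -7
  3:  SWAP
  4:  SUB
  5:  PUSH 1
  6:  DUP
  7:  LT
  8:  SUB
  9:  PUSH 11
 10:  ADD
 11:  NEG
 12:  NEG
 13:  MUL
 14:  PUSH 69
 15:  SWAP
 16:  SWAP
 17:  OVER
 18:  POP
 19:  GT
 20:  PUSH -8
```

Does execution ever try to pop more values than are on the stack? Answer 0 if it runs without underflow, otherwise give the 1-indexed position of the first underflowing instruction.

PUSH 3  : 3
PUSH -7 : 3 -7
SWAP    : -7 3
SUB     : -10
PUSH 1  : -10 1
DUP     : -10 1 1
LT      : -10 0
SUB     : -10
PUSH 11 : -10 11
ADD     : 1
NEG     : -1
NEG     : 1
MUL  — needs 2 operands, stack has 1 → underflow

13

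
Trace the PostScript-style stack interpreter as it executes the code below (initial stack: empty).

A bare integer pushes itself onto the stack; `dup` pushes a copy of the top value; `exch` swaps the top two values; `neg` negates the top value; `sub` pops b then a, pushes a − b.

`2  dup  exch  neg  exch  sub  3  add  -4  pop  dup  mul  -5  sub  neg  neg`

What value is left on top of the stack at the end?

6

2    -> [2]
dup  -> [2, 2]
exch -> [2, 2]
neg  -> [2, -2]
exch -> [-2, 2]
sub  -> [-4]
3    -> [-4, 3]
add  -> [-1]
-4   -> [-1, -4]
pop  -> [-1]
dup  -> [-1, -1]
mul  -> [1]
-5   -> [1, -5]
sub  -> [6]
neg  -> [-6]
neg  -> [6]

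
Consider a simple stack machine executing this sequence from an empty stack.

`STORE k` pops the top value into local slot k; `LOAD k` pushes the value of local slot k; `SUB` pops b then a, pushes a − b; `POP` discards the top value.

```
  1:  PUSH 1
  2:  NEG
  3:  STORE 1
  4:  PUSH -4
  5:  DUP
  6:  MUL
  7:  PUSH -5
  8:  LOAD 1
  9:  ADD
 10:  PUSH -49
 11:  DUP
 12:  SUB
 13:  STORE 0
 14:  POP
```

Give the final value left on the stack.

PUSH 1   -> 1
NEG      -> -1
STORE 1  -> (empty)
PUSH -4  -> -4
DUP      -> -4 -4
MUL      -> 16
PUSH -5  -> 16 -5
LOAD 1   -> 16 -5 -1
ADD      -> 16 -6
PUSH -49 -> 16 -6 -49
DUP      -> 16 -6 -49 -49
SUB      -> 16 -6 0
STORE 0  -> 16 -6
POP      -> 16

16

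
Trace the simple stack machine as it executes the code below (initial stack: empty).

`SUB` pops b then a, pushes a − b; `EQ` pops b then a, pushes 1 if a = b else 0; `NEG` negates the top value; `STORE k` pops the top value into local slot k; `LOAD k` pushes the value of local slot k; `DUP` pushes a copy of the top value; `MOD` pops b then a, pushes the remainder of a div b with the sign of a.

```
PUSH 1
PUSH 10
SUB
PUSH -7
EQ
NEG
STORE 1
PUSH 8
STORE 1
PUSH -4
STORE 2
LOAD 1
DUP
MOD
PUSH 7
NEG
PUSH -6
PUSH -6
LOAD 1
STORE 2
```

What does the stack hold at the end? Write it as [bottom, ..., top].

[0, -7, -6, -6]

PUSH 1  → [1]
PUSH 10 → [1, 10]
SUB     → [-9]
PUSH -7 → [-9, -7]
EQ      → [0]
NEG     → [0]
STORE 1 → []
PUSH 8  → [8]
STORE 1 → []
PUSH -4 → [-4]
STORE 2 → []
LOAD 1  → [8]
DUP     → [8, 8]
MOD     → [0]
PUSH 7  → [0, 7]
NEG     → [0, -7]
PUSH -6 → [0, -7, -6]
PUSH -6 → [0, -7, -6, -6]
LOAD 1  → [0, -7, -6, -6, 8]
STORE 2 → [0, -7, -6, -6]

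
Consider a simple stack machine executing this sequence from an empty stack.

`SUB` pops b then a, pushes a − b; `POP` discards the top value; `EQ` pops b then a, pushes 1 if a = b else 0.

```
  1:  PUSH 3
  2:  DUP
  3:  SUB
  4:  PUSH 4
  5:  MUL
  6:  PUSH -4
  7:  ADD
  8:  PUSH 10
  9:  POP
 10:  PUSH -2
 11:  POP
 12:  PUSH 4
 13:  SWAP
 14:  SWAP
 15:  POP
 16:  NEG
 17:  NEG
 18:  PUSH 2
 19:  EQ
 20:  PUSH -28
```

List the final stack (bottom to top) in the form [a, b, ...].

[0, -28]

PUSH 3    3
DUP       3 3
SUB       0
PUSH 4    0 4
MUL       0
PUSH -4   0 -4
ADD       -4
PUSH 10   -4 10
POP       -4
PUSH -2   -4 -2
POP       -4
PUSH 4    -4 4
SWAP      4 -4
SWAP      -4 4
POP       -4
NEG       4
NEG       -4
PUSH 2    -4 2
EQ        0
PUSH -28  0 -28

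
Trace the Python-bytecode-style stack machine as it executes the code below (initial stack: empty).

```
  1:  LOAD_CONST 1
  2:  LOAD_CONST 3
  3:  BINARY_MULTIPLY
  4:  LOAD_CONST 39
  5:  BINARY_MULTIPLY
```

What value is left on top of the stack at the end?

LOAD_CONST 1    -> 1
LOAD_CONST 3    -> 1 3
BINARY_MULTIPLY -> 3
LOAD_CONST 39   -> 3 39
BINARY_MULTIPLY -> 117

117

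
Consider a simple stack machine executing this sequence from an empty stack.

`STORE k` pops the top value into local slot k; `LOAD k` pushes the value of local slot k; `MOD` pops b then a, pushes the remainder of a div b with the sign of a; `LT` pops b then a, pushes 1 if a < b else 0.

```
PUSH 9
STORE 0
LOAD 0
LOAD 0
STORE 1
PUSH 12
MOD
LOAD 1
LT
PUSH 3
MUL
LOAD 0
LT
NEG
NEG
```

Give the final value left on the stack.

PUSH 9  : [9]
STORE 0 : []
LOAD 0  : [9]
LOAD 0  : [9, 9]
STORE 1 : [9]
PUSH 12 : [9, 12]
MOD     : [9]
LOAD 1  : [9, 9]
LT      : [0]
PUSH 3  : [0, 3]
MUL     : [0]
LOAD 0  : [0, 9]
LT      : [1]
NEG     : [-1]
NEG     : [1]

1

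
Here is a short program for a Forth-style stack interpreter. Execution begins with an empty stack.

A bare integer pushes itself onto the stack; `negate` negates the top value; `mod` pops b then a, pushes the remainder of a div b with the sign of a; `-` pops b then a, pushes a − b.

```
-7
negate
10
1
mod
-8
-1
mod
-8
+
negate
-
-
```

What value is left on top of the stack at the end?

-7     → [-7]
negate → [7]
10     → [7, 10]
1      → [7, 10, 1]
mod    → [7, 0]
-8     → [7, 0, -8]
-1     → [7, 0, -8, -1]
mod    → [7, 0, 0]
-8     → [7, 0, 0, -8]
+      → [7, 0, -8]
negate → [7, 0, 8]
-      → [7, -8]
-      → [15]

15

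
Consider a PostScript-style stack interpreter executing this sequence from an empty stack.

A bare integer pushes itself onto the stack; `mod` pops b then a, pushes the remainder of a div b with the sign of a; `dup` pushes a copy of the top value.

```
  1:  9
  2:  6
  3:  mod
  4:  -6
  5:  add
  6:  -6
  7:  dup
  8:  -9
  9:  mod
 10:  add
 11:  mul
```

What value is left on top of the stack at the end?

9   → 9
6   → 9 6
mod → 3
-6  → 3 -6
add → -3
-6  → -3 -6
dup → -3 -6 -6
-9  → -3 -6 -6 -9
mod → -3 -6 -6
add → -3 -12
mul → 36

36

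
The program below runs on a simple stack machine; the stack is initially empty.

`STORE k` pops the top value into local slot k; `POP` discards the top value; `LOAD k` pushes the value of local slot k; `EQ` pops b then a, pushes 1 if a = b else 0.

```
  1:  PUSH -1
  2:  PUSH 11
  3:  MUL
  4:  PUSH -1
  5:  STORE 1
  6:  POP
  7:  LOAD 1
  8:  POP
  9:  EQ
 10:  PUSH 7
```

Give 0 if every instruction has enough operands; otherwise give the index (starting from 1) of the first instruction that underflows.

PUSH -1 → [-1]
PUSH 11 → [-1, 11]
MUL     → [-11]
PUSH -1 → [-11, -1]
STORE 1 → [-11]
POP     → []
LOAD 1  → [-1]
POP     → []
EQ  — needs 2 operands, stack has 0 → underflow

9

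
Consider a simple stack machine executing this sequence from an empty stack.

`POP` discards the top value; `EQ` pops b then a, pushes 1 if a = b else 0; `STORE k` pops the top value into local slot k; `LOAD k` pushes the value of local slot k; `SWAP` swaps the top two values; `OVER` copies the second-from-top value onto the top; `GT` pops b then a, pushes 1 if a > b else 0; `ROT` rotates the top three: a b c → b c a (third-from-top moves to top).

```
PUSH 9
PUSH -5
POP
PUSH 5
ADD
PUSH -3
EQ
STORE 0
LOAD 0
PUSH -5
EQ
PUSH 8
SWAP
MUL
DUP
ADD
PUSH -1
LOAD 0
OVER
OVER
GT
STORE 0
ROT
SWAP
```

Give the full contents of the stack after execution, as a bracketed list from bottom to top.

PUSH 9  → 9
PUSH -5 → 9 -5
POP     → 9
PUSH 5  → 9 5
ADD     → 14
PUSH -3 → 14 -3
EQ      → 0
STORE 0 → (empty)
LOAD 0  → 0
PUSH -5 → 0 -5
EQ      → 0
PUSH 8  → 0 8
SWAP    → 8 0
MUL     → 0
DUP     → 0 0
ADD     → 0
PUSH -1 → 0 -1
LOAD 0  → 0 -1 0
OVER    → 0 -1 0 -1
OVER    → 0 -1 0 -1 0
GT      → 0 -1 0 0
STORE 0 → 0 -1 0
ROT     → -1 0 0
SWAP    → -1 0 0

[-1, 0, 0]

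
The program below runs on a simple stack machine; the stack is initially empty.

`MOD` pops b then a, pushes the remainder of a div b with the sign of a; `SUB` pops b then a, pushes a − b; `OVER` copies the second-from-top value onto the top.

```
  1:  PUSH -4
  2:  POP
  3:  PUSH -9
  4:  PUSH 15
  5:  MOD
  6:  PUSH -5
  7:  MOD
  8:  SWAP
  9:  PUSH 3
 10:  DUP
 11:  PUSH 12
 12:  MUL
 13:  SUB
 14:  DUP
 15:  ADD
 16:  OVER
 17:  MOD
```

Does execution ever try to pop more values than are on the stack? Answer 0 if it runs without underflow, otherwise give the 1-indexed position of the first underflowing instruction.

8

PUSH -4 -> -4
POP     -> (empty)
PUSH -9 -> -9
PUSH 15 -> -9 15
MOD     -> -9
PUSH -5 -> -9 -5
MOD     -> -4
SWAP  — needs 2 operands, stack has 1 → underflow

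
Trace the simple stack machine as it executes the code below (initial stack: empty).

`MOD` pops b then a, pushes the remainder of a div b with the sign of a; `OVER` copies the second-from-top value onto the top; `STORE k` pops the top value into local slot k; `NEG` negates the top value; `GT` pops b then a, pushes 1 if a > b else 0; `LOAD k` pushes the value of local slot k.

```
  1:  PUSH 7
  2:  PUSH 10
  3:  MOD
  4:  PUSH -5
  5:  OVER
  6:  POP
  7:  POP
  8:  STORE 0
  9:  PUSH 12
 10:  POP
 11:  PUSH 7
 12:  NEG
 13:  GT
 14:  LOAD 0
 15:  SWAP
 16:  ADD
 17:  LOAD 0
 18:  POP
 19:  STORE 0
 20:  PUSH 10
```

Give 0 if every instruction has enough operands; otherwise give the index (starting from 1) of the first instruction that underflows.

PUSH 7  -> [7]
PUSH 10 -> [7, 10]
MOD     -> [7]
PUSH -5 -> [7, -5]
OVER    -> [7, -5, 7]
POP     -> [7, -5]
POP     -> [7]
STORE 0 -> []
PUSH 12 -> [12]
POP     -> []
PUSH 7  -> [7]
NEG     -> [-7]
GT  — needs 2 operands, stack has 1 → underflow

13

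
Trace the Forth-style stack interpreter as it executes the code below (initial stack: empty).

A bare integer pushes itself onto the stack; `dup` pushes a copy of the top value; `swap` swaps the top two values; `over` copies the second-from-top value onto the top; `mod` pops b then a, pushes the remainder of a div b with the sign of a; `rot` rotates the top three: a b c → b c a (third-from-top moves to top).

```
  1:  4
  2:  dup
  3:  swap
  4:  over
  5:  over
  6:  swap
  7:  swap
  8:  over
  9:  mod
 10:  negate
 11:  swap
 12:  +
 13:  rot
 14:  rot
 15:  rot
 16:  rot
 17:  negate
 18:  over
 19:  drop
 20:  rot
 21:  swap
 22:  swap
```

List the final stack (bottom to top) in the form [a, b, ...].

[4, -4, 4]

4      → [4]
dup    → [4, 4]
swap   → [4, 4]
over   → [4, 4, 4]
over   → [4, 4, 4, 4]
swap   → [4, 4, 4, 4]
swap   → [4, 4, 4, 4]
over   → [4, 4, 4, 4, 4]
mod    → [4, 4, 4, 0]
negate → [4, 4, 4, 0]
swap   → [4, 4, 0, 4]
+      → [4, 4, 4]
rot    → [4, 4, 4]
rot    → [4, 4, 4]
rot    → [4, 4, 4]
rot    → [4, 4, 4]
negate → [4, 4, -4]
over   → [4, 4, -4, 4]
drop   → [4, 4, -4]
rot    → [4, -4, 4]
swap   → [4, 4, -4]
swap   → [4, -4, 4]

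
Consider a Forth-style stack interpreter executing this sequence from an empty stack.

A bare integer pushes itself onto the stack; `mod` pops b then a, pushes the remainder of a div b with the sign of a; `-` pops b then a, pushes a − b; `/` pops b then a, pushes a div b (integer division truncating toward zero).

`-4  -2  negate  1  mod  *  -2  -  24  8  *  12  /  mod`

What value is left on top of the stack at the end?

2

-4     : -4
-2     : -4 -2
negate : -4 2
1      : -4 2 1
mod    : -4 0
*      : 0
-2     : 0 -2
-      : 2
24     : 2 24
8      : 2 24 8
*      : 2 192
12     : 2 192 12
/      : 2 16
mod    : 2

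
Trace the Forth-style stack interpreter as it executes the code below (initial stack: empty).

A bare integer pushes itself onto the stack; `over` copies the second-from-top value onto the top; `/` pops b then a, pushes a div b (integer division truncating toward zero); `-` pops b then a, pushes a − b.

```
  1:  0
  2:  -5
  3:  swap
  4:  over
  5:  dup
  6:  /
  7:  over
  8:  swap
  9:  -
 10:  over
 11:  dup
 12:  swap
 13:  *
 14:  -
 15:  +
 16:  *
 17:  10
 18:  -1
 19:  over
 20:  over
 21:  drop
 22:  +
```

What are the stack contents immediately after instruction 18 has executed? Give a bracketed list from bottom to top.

[5, 10, -1]

0    : 0
-5   : 0 -5
swap : -5 0
over : -5 0 -5
dup  : -5 0 -5 -5
/    : -5 0 1
over : -5 0 1 0
swap : -5 0 0 1
-    : -5 0 -1
over : -5 0 -1 0
dup  : -5 0 -1 0 0
swap : -5 0 -1 0 0
*    : -5 0 -1 0
-    : -5 0 -1
+    : -5 -1
*    : 5
10   : 5 10
-1   : 5 10 -1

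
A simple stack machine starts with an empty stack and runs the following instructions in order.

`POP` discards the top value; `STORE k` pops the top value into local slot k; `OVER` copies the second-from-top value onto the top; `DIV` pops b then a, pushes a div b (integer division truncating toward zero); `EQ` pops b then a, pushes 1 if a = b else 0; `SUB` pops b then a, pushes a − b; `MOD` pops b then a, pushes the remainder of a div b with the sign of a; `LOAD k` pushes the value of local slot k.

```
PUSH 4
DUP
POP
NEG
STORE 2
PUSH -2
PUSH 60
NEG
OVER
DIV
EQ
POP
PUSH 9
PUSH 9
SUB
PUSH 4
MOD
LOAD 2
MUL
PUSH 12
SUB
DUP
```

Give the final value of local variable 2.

-4

PUSH 4  : [4]
DUP     : [4, 4]
POP     : [4]
NEG     : [-4]
STORE 2 : []
PUSH -2 : [-2]
PUSH 60 : [-2, 60]
NEG     : [-2, -60]
OVER    : [-2, -60, -2]
DIV     : [-2, 30]
EQ      : [0]
POP     : []
PUSH 9  : [9]
PUSH 9  : [9, 9]
SUB     : [0]
PUSH 4  : [0, 4]
MOD     : [0]
LOAD 2  : [0, -4]
MUL     : [0]
PUSH 12 : [0, 12]
SUB     : [-12]
DUP     : [-12, -12]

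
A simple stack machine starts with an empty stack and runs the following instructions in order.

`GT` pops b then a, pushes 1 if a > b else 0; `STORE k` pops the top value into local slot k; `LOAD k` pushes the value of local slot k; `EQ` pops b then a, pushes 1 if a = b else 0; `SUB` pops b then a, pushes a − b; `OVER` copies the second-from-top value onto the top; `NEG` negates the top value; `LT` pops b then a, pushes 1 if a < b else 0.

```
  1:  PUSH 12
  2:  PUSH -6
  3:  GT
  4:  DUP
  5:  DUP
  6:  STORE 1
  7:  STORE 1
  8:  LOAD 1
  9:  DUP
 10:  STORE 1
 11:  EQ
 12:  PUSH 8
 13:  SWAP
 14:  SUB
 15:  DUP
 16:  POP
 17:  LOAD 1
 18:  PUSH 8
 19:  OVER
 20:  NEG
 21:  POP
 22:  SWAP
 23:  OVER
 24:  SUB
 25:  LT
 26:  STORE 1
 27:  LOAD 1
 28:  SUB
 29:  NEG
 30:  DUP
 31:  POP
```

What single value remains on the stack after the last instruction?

-7

PUSH 12 → [12]
PUSH -6 → [12, -6]
GT      → [1]
DUP     → [1, 1]
DUP     → [1, 1, 1]
STORE 1 → [1, 1]
STORE 1 → [1]
LOAD 1  → [1, 1]
DUP     → [1, 1, 1]
STORE 1 → [1, 1]
EQ      → [1]
PUSH 8  → [1, 8]
SWAP    → [8, 1]
SUB     → [7]
DUP     → [7, 7]
POP     → [7]
LOAD 1  → [7, 1]
PUSH 8  → [7, 1, 8]
OVER    → [7, 1, 8, 1]
NEG     → [7, 1, 8, -1]
POP     → [7, 1, 8]
SWAP    → [7, 8, 1]
OVER    → [7, 8, 1, 8]
SUB     → [7, 8, -7]
LT      → [7, 0]
STORE 1 → [7]
LOAD 1  → [7, 0]
SUB     → [7]
NEG     → [-7]
DUP     → [-7, -7]
POP     → [-7]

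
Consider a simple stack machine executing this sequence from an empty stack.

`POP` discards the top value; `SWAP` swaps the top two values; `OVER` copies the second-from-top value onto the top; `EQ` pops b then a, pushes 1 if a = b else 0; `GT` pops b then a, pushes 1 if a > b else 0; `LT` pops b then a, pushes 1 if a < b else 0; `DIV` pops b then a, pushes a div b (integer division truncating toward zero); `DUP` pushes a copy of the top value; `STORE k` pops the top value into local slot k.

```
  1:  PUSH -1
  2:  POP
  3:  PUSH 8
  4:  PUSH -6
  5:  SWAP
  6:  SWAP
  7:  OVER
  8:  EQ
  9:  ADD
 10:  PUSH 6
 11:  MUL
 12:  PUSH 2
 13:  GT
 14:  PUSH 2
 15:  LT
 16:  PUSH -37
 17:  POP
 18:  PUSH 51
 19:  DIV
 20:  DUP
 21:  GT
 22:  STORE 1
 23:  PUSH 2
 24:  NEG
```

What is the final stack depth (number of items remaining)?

PUSH -1  -> [-1]
POP      -> []
PUSH 8   -> [8]
PUSH -6  -> [8, -6]
SWAP     -> [-6, 8]
SWAP     -> [8, -6]
OVER     -> [8, -6, 8]
EQ       -> [8, 0]
ADD      -> [8]
PUSH 6   -> [8, 6]
MUL      -> [48]
PUSH 2   -> [48, 2]
GT       -> [1]
PUSH 2   -> [1, 2]
LT       -> [1]
PUSH -37 -> [1, -37]
POP      -> [1]
PUSH 51  -> [1, 51]
DIV      -> [0]
DUP      -> [0, 0]
GT       -> [0]
STORE 1  -> []
PUSH 2   -> [2]
NEG      -> [-2]

1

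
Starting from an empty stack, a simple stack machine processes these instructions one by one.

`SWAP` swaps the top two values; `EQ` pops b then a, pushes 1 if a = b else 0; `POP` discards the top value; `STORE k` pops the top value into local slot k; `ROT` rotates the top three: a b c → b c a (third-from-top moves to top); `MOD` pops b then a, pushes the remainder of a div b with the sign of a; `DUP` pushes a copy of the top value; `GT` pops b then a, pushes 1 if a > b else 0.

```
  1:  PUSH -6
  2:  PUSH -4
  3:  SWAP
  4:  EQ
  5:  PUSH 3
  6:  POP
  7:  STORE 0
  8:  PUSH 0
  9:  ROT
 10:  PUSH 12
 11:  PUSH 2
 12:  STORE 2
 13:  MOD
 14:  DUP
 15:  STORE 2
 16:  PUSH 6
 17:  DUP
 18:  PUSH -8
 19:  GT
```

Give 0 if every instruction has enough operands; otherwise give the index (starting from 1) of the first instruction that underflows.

PUSH -6 -> [-6]
PUSH -4 -> [-6, -4]
SWAP    -> [-4, -6]
EQ      -> [0]
PUSH 3  -> [0, 3]
POP     -> [0]
STORE 0 -> []
PUSH 0  -> [0]
ROT  — needs 3 operands, stack has 1 → underflow

9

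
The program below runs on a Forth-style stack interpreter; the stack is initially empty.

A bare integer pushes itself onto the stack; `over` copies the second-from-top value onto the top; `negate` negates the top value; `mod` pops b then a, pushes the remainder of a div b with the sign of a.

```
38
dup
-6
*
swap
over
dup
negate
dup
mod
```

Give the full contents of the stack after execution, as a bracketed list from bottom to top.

[-228, 38, -228, 0]

38     -> 38
dup    -> 38 38
-6     -> 38 38 -6
*      -> 38 -228
swap   -> -228 38
over   -> -228 38 -228
dup    -> -228 38 -228 -228
negate -> -228 38 -228 228
dup    -> -228 38 -228 228 228
mod    -> -228 38 -228 0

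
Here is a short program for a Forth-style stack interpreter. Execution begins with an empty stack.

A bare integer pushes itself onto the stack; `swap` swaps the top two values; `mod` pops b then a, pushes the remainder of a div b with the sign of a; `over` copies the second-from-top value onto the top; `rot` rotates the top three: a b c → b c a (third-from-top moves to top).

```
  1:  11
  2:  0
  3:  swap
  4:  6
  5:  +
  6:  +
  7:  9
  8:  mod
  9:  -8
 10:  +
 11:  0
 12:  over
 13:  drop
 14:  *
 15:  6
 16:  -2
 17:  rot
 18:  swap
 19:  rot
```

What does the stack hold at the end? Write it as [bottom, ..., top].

[0, -2, 6]

11   -> 11
0    -> 11 0
swap -> 0 11
6    -> 0 11 6
+    -> 0 17
+    -> 17
9    -> 17 9
mod  -> 8
-8   -> 8 -8
+    -> 0
0    -> 0 0
over -> 0 0 0
drop -> 0 0
*    -> 0
6    -> 0 6
-2   -> 0 6 -2
rot  -> 6 -2 0
swap -> 6 0 -2
rot  -> 0 -2 6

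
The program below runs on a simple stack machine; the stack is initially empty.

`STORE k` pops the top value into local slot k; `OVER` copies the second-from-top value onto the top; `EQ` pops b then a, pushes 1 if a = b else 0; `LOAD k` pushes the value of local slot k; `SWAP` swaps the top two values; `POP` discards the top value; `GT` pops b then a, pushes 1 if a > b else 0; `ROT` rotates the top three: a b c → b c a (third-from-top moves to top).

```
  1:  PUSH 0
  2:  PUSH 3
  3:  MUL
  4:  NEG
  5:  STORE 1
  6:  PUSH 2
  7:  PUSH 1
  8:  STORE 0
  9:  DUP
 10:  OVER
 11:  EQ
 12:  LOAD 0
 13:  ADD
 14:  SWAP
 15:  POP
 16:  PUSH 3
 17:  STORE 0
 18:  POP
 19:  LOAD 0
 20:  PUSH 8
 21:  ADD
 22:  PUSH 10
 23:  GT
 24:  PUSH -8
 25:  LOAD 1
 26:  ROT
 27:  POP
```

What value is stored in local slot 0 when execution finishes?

PUSH 0   [0]
PUSH 3   [0, 3]
MUL      [0]
NEG      [0]
STORE 1  []
PUSH 2   [2]
PUSH 1   [2, 1]
STORE 0  [2]
DUP      [2, 2]
OVER     [2, 2, 2]
EQ       [2, 1]
LOAD 0   [2, 1, 1]
ADD      [2, 2]
SWAP     [2, 2]
POP      [2]
PUSH 3   [2, 3]
STORE 0  [2]
POP      []
LOAD 0   [3]
PUSH 8   [3, 8]
ADD      [11]
PUSH 10  [11, 10]
GT       [1]
PUSH -8  [1, -8]
LOAD 1   [1, -8, 0]
ROT      [-8, 0, 1]
POP      [-8, 0]

3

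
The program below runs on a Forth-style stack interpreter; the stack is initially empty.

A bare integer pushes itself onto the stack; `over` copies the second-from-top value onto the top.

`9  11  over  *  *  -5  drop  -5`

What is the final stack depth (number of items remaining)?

9    → 9
11   → 9 11
over → 9 11 9
*    → 9 99
*    → 891
-5   → 891 -5
drop → 891
-5   → 891 -5

2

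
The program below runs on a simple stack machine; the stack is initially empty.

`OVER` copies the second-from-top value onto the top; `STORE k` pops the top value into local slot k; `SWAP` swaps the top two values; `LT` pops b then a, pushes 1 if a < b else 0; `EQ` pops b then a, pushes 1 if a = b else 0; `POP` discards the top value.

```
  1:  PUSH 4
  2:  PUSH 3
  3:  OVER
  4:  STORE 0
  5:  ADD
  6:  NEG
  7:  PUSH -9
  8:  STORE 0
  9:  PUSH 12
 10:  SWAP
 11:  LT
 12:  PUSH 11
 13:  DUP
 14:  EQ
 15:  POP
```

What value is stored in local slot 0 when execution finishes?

PUSH 4   4
PUSH 3   4 3
OVER     4 3 4
STORE 0  4 3
ADD      7
NEG      -7
PUSH -9  -7 -9
STORE 0  -7
PUSH 12  -7 12
SWAP     12 -7
LT       0
PUSH 11  0 11
DUP      0 11 11
EQ       0 1
POP      0

-9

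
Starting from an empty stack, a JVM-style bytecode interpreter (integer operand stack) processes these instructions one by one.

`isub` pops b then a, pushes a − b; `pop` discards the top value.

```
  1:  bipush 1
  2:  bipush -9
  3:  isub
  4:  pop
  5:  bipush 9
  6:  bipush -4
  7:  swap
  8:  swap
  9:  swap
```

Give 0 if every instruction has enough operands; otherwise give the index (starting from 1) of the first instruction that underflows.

0

bipush 1  → 1
bipush -9 → 1 -9
isub      → 10
pop       → (empty)
bipush 9  → 9
bipush -4 → 9 -4
swap      → -4 9
swap      → 9 -4
swap      → -4 9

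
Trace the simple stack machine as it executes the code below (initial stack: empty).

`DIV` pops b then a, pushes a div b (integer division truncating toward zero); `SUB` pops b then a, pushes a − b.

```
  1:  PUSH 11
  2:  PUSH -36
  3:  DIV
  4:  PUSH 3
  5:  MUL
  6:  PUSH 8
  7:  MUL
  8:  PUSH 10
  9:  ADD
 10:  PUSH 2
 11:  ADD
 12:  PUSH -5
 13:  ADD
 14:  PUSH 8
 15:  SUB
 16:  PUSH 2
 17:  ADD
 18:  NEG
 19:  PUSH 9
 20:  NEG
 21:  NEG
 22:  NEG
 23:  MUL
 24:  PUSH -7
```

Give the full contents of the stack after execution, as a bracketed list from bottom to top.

PUSH 11   11
PUSH -36  11 -36
DIV       0
PUSH 3    0 3
MUL       0
PUSH 8    0 8
MUL       0
PUSH 10   0 10
ADD       10
PUSH 2    10 2
ADD       12
PUSH -5   12 -5
ADD       7
PUSH 8    7 8
SUB       -1
PUSH 2    -1 2
ADD       1
NEG       -1
PUSH 9    -1 9
NEG       -1 -9
NEG       -1 9
NEG       -1 -9
MUL       9
PUSH -7   9 -7

[9, -7]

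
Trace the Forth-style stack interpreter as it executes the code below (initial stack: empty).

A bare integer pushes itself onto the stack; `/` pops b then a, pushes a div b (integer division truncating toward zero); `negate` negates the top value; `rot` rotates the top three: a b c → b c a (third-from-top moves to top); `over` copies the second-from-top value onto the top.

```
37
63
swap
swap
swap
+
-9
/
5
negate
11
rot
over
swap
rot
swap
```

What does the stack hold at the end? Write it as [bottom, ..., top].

37     → 37
63     → 37 63
swap   → 63 37
swap   → 37 63
swap   → 63 37
+      → 100
-9     → 100 -9
/      → -11
5      → -11 5
negate → -11 -5
11     → -11 -5 11
rot    → -5 11 -11
over   → -5 11 -11 11
swap   → -5 11 11 -11
rot    → -5 11 -11 11
swap   → -5 11 11 -11

[-5, 11, 11, -11]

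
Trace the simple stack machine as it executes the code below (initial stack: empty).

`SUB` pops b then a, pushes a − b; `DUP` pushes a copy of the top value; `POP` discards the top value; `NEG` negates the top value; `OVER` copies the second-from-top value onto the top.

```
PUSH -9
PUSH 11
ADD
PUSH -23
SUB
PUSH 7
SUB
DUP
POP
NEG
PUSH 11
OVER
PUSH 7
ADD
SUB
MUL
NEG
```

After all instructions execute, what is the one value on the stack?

396

PUSH -9   [-9]
PUSH 11   [-9, 11]
ADD       [2]
PUSH -23  [2, -23]
SUB       [25]
PUSH 7    [25, 7]
SUB       [18]
DUP       [18, 18]
POP       [18]
NEG       [-18]
PUSH 11   [-18, 11]
OVER      [-18, 11, -18]
PUSH 7    [-18, 11, -18, 7]
ADD       [-18, 11, -11]
SUB       [-18, 22]
MUL       [-396]
NEG       [396]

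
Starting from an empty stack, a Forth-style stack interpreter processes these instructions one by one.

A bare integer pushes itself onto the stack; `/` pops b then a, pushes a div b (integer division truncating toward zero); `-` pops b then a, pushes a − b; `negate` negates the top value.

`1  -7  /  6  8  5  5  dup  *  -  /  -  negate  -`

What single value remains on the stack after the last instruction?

6

1      -> [1]
-7     -> [1, -7]
/      -> [0]
6      -> [0, 6]
8      -> [0, 6, 8]
5      -> [0, 6, 8, 5]
5      -> [0, 6, 8, 5, 5]
dup    -> [0, 6, 8, 5, 5, 5]
*      -> [0, 6, 8, 5, 25]
-      -> [0, 6, 8, -20]
/      -> [0, 6, 0]
-      -> [0, 6]
negate -> [0, -6]
-      -> [6]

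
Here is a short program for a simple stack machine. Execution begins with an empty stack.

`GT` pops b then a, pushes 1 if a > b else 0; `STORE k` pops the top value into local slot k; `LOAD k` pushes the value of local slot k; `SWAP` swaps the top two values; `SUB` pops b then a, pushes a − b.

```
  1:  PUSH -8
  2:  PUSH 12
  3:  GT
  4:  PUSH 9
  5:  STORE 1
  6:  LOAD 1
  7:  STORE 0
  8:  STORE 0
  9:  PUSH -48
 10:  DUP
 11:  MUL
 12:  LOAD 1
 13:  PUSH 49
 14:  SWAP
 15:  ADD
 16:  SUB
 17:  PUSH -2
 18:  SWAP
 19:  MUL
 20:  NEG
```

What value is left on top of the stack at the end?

PUSH -8  → -8
PUSH 12  → -8 12
GT       → 0
PUSH 9   → 0 9
STORE 1  → 0
LOAD 1   → 0 9
STORE 0  → 0
STORE 0  → (empty)
PUSH -48 → -48
DUP      → -48 -48
MUL      → 2304
LOAD 1   → 2304 9
PUSH 49  → 2304 9 49
SWAP     → 2304 49 9
ADD      → 2304 58
SUB      → 2246
PUSH -2  → 2246 -2
SWAP     → -2 2246
MUL      → -4492
NEG      → 4492

4492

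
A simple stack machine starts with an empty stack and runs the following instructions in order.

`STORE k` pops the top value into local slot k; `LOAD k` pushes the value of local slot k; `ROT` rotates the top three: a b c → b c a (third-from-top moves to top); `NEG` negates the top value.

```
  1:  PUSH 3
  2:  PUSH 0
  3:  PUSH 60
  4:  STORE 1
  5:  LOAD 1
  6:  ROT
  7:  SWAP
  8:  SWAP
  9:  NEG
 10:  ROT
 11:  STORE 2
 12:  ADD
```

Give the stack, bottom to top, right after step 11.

PUSH 3   [3]
PUSH 0   [3, 0]
PUSH 60  [3, 0, 60]
STORE 1  [3, 0]
LOAD 1   [3, 0, 60]
ROT      [0, 60, 3]
SWAP     [0, 3, 60]
SWAP     [0, 60, 3]
NEG      [0, 60, -3]
ROT      [60, -3, 0]
STORE 2  [60, -3]

[60, -3]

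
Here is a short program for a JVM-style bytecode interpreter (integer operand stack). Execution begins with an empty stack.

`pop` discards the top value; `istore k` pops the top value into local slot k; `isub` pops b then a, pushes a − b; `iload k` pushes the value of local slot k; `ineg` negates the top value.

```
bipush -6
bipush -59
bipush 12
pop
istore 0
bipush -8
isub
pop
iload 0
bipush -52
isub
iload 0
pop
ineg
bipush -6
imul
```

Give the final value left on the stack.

-42

bipush -6  → -6
bipush -59 → -6 -59
bipush 12  → -6 -59 12
pop        → -6 -59
istore 0   → -6
bipush -8  → -6 -8
isub       → 2
pop        → (empty)
iload 0    → -59
bipush -52 → -59 -52
isub       → -7
iload 0    → -7 -59
pop        → -7
ineg       → 7
bipush -6  → 7 -6
imul       → -42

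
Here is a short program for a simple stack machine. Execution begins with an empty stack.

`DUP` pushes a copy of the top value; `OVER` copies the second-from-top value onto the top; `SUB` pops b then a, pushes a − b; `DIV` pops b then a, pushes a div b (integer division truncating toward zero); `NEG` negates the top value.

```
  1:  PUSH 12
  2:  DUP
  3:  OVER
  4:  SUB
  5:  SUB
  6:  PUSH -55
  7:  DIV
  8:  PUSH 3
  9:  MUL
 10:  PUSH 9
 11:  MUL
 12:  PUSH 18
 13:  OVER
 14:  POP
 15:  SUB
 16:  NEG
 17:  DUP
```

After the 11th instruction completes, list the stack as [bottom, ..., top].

[0]

PUSH 12  → 12
DUP      → 12 12
OVER     → 12 12 12
SUB      → 12 0
SUB      → 12
PUSH -55 → 12 -55
DIV      → 0
PUSH 3   → 0 3
MUL      → 0
PUSH 9   → 0 9
MUL      → 0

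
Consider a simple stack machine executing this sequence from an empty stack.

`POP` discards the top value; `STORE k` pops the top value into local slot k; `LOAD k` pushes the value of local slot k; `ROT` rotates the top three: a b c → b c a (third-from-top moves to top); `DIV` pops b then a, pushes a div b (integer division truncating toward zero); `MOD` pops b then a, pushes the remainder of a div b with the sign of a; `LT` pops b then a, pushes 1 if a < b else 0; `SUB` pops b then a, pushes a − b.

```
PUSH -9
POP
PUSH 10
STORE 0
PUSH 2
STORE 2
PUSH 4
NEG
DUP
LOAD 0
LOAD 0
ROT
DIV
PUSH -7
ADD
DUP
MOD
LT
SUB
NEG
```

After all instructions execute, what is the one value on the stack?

4

PUSH -9 : [-9]
POP     : []
PUSH 10 : [10]
STORE 0 : []
PUSH 2  : [2]
STORE 2 : []
PUSH 4  : [4]
NEG     : [-4]
DUP     : [-4, -4]
LOAD 0  : [-4, -4, 10]
LOAD 0  : [-4, -4, 10, 10]
ROT     : [-4, 10, 10, -4]
DIV     : [-4, 10, -2]
PUSH -7 : [-4, 10, -2, -7]
ADD     : [-4, 10, -9]
DUP     : [-4, 10, -9, -9]
MOD     : [-4, 10, 0]
LT      : [-4, 0]
SUB     : [-4]
NEG     : [4]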